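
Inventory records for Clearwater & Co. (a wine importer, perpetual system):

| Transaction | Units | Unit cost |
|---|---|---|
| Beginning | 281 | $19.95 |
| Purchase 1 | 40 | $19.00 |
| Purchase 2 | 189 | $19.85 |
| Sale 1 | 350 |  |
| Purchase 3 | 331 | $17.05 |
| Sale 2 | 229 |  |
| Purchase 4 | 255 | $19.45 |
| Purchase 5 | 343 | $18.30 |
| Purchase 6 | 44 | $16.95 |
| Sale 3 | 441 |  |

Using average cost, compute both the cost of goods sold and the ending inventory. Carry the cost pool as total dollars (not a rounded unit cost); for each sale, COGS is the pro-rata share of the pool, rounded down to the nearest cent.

After Beginning: 281 on hand, pool $5,605.95 (≈ $19.9500 each)
After Purchase 1: 321 on hand, pool $6,365.95 (≈ $19.8316 each)
After Purchase 2: 510 on hand, pool $10,117.60 (≈ $19.8384 each)
Sale 1, sell 350: 350/510 × $10,117.60 → $6,943.45
After Purchase 3: 491 on hand, pool $8,817.70 (≈ $17.9587 each)
Sale 2, sell 229: 229/491 × $8,817.70 → $4,112.53
After Purchase 4: 517 on hand, pool $9,664.92 (≈ $18.6942 each)
After Purchase 5: 860 on hand, pool $15,941.82 (≈ $18.5370 each)
After Purchase 6: 904 on hand, pool $16,687.62 (≈ $18.4598 each)
Sale 3, sell 441: 441/904 × $16,687.62 → $8,140.75
Total COGS = $6,943.45 + $4,112.53 + $8,140.75 = $19,196.73
Ending inventory (cost pool remaining) = $8,546.87

COGS = $19,196.73; ending inventory = $8,546.87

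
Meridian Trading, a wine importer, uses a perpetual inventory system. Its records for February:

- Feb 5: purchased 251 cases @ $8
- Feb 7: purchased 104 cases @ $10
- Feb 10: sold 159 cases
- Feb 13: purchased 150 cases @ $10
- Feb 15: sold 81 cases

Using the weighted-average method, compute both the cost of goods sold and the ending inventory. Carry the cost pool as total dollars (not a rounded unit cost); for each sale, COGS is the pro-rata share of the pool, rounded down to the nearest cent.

COGS = $2,110.27; ending inventory = $2,437.73

After Feb 5: 251 on hand, pool $2,008.00 (≈ $8.0000 each)
After Feb 7: 355 on hand, pool $3,048.00 (≈ $8.5859 each)
Feb 10, sell 159: 159/355 × $3,048.00 → $1,365.16
After Feb 13: 346 on hand, pool $3,182.84 (≈ $9.1990 each)
Feb 15, sell 81: 81/346 × $3,182.84 → $745.11
Total COGS = $1,365.16 + $745.11 = $2,110.27
Ending inventory (cost pool remaining) = $2,437.73
Check: goods available $4,548.00 = COGS $2,110.27 + ending $2,437.73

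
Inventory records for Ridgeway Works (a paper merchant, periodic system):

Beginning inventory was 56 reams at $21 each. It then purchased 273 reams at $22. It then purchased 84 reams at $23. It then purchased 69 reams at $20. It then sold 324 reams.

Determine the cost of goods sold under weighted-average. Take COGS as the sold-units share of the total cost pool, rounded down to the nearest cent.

Sale 1, sell 324: 324/482 × $10,494.00 → $7,054.05
Ending inventory (cost pool remaining) = $3,439.95
Check: goods available $10,494.00 = COGS $7,054.05 + ending $3,439.95

COGS = $7,054.05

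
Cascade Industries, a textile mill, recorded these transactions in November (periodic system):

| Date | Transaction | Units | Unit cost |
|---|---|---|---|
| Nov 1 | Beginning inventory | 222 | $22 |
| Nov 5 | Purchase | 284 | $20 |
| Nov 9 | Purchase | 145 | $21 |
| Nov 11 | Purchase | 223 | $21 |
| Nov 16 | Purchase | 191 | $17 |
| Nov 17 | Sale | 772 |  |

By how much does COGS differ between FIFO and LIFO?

$915

FIFO COGS: 222 @ $22 + 284 @ $20 + 145 @ $21 + 121 @ $21 = $16,150
LIFO COGS: 191 @ $17 + 223 @ $21 + 145 @ $21 + 213 @ $20 = $15,235
Difference = |$16,150 − $15,235| = $915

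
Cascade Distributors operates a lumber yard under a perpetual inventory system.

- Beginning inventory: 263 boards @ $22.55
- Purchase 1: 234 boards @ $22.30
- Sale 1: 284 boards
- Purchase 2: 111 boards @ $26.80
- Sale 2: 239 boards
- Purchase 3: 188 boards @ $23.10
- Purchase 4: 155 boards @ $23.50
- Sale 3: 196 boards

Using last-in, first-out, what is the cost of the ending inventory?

Sale 1 (284) [LIFO — newest first]: 234 @ $22.30 + 50 @ $22.55 = $6,345.70
Sale 2 (239) [LIFO — newest first]: 111 @ $26.80 + 128 @ $22.55 = $5,861.20
Sale 3 (196) [LIFO — newest first]: 155 @ $23.50 + 41 @ $23.10 = $4,589.60
Total COGS = $6,345.70 + $5,861.20 + $4,589.60 = $16,796.50
Ending inventory: 85 @ $22.55 + 147 @ $23.10 = $5,312.45
Check: goods available $22,108.95 = COGS $16,796.50 + ending $5,312.45

Ending inventory = $5,312.45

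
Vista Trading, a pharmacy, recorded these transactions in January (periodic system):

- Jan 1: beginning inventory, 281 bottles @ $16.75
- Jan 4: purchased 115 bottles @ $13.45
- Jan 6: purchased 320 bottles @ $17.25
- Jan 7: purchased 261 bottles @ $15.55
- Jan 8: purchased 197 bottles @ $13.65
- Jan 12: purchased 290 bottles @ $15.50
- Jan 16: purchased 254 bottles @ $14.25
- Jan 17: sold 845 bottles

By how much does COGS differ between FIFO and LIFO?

FIFO COGS: 281 @ $16.75 + 115 @ $13.45 + 320 @ $17.25 + 129 @ $15.55 = $13,779.45
LIFO COGS: 254 @ $14.25 + 290 @ $15.50 + 197 @ $13.65 + 104 @ $15.55 = $12,420.75
Difference = |$13,779.45 − $12,420.75| = $1,358.70

$1,358.70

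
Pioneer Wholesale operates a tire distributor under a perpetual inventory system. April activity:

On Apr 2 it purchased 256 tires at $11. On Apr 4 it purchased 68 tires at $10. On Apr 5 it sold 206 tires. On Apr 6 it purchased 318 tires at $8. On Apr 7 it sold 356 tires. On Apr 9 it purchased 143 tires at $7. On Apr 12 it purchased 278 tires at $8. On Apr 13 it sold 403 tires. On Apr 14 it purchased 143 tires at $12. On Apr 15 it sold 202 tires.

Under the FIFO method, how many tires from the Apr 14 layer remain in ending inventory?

39

Apr 5, 206 sold [FIFO — oldest first]: 206 @ $11 = $2,266
Apr 7, 356 sold [FIFO — oldest first]: 50 @ $11 + 68 @ $10 + 238 @ $8 = $3,134
Apr 13, 403 sold [FIFO — oldest first]: 80 @ $8 + 143 @ $7 + 180 @ $8 = $3,081
Apr 15, 202 sold [FIFO — oldest first]: 98 @ $8 + 104 @ $12 = $2,032
Total COGS = $2,266 + $3,134 + $3,081 + $2,032 = $10,513
Ending inventory: 39 @ $12 = $468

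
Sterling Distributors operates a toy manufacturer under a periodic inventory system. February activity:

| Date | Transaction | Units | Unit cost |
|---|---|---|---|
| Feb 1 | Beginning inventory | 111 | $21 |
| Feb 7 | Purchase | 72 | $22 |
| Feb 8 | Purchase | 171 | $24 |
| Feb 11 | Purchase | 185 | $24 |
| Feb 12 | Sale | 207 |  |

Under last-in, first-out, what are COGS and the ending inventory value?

COGS = $4,968; ending inventory = $7,491

Feb 12, 207 sold [LIFO — newest first]: 185 @ $24 + 22 @ $24 = $4,968
Ending inventory: 111 @ $21 + 72 @ $22 + 149 @ $24 = $7,491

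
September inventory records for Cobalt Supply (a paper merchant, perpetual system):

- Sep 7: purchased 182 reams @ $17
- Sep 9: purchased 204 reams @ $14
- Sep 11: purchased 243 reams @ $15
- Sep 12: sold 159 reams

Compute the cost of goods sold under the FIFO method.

Sep 12, 159 sold [FIFO — oldest first]: 159 @ $17 = $2,703
Ending inventory: 23 @ $17 + 204 @ $14 + 243 @ $15 = $6,892

COGS = $2,703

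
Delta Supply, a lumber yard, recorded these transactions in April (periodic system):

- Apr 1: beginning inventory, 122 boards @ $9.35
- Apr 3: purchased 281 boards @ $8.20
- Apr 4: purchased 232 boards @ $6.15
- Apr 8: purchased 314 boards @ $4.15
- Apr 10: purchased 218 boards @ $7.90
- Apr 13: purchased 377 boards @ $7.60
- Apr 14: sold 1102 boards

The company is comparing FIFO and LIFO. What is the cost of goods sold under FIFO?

FIFO COGS: 122 @ $9.35 + 281 @ $8.20 + 232 @ $6.15 + 314 @ $4.15 + 153 @ $7.90 = $7,383.50
LIFO COGS: 377 @ $7.60 + 218 @ $7.90 + 314 @ $4.15 + 193 @ $6.15 = $7,077.45

COGS = $7,383.50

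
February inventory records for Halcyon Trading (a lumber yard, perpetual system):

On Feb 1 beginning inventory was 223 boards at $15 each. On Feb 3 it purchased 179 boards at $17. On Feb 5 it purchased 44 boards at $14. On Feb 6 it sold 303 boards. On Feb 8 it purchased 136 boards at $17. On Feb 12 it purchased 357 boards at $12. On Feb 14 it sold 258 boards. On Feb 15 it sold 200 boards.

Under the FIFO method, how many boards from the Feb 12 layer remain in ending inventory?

Feb 6, 303 sold [FIFO — oldest first]: 223 @ $15 + 80 @ $17 = $4,705
Feb 14, 258 sold [FIFO — oldest first]: 99 @ $17 + 44 @ $14 + 115 @ $17 = $4,254
Feb 15, 200 sold [FIFO — oldest first]: 21 @ $17 + 179 @ $12 = $2,505
Total COGS = $4,705 + $4,254 + $2,505 = $11,464
Ending inventory: 178 @ $12 = $2,136

178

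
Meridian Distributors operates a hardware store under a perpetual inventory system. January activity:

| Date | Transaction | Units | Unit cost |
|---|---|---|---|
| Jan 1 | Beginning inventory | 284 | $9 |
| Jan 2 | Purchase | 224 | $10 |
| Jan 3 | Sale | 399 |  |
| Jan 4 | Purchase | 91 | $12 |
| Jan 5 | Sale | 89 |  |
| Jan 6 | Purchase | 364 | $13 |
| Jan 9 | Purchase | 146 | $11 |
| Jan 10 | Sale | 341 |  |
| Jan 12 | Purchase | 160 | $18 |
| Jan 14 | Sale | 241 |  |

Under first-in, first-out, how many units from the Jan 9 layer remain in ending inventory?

Jan 3, 399 sold [FIFO — oldest first]: 284 @ $9 + 115 @ $10 = $3,706
Jan 5, 89 sold [FIFO — oldest first]: 89 @ $10 = $890
Jan 10, 341 sold [FIFO — oldest first]: 20 @ $10 + 91 @ $12 + 230 @ $13 = $4,282
Jan 14, 241 sold [FIFO — oldest first]: 134 @ $13 + 107 @ $11 = $2,919
Total COGS = $3,706 + $890 + $4,282 + $2,919 = $11,797
Ending inventory: 39 @ $11 + 160 @ $18 = $3,309
Check: goods available $15,106 = COGS $11,797 + ending $3,309

39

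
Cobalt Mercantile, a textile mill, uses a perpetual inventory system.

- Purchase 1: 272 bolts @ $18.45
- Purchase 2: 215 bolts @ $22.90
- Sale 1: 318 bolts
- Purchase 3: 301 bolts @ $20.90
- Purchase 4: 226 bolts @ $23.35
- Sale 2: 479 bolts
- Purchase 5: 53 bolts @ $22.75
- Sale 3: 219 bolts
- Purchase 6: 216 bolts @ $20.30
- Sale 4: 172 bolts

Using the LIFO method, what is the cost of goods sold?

COGS = $25,266.30

Sale 1 (318) [LIFO — newest first]: 215 @ $22.90 + 103 @ $18.45 = $6,823.85
Sale 2 (479) [LIFO — newest first]: 226 @ $23.35 + 253 @ $20.90 = $10,564.80
Sale 3 (219) [LIFO — newest first]: 53 @ $22.75 + 48 @ $20.90 + 118 @ $18.45 = $4,386.05
Sale 4 (172) [LIFO — newest first]: 172 @ $20.30 = $3,491.60
Total COGS = $6,823.85 + $10,564.80 + $4,386.05 + $3,491.60 = $25,266.30
Ending inventory: 51 @ $18.45 + 44 @ $20.30 = $1,834.15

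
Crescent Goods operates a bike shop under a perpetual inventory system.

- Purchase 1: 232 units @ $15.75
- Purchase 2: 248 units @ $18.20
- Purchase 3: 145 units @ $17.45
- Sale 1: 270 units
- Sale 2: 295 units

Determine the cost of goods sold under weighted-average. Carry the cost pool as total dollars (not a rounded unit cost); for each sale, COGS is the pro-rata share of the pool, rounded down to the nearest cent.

COGS = $9,670.85

After Purchase 1: 232 on hand, pool $3,654.00 (≈ $15.7500 each)
After Purchase 2: 480 on hand, pool $8,167.60 (≈ $17.0158 each)
After Purchase 3: 625 on hand, pool $10,697.85 (≈ $17.1166 each)
Sale 1, sell 270: 270/625 × $10,697.85 → $4,621.47
Sale 2, sell 295: 295/355 × $6,076.38 → $5,049.38
Total COGS = $4,621.47 + $5,049.38 = $9,670.85
Ending inventory (cost pool remaining) = $1,027.00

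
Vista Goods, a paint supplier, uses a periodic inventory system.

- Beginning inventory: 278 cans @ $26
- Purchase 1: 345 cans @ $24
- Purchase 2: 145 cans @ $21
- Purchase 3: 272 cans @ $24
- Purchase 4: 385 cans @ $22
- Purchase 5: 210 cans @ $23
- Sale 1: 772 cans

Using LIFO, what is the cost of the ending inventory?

Ending inventory = $20,833

Sale 1 (772) [LIFO — newest first]: 210 @ $23 + 385 @ $22 + 177 @ $24 = $17,548
Ending inventory: 278 @ $26 + 345 @ $24 + 145 @ $21 + 95 @ $24 = $20,833
Check: goods available $38,381 = COGS $17,548 + ending $20,833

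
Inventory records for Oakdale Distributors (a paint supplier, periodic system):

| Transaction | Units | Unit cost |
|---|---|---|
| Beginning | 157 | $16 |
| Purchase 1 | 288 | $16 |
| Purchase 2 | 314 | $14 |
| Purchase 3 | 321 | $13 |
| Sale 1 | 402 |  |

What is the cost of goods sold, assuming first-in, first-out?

Sale 1 (402) [FIFO — oldest first]: 157 @ $16 + 245 @ $16 = $6,432
Ending inventory: 43 @ $16 + 314 @ $14 + 321 @ $13 = $9,257

COGS = $6,432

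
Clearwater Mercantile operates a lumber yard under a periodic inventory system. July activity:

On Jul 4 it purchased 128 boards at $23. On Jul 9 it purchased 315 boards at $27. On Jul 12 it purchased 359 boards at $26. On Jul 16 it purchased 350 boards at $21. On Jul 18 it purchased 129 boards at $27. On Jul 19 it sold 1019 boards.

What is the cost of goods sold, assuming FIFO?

COGS = $25,340

Jul 19, 1019 sold [FIFO — oldest first]: 128 @ $23 + 315 @ $27 + 359 @ $26 + 217 @ $21 = $25,340
Ending inventory: 133 @ $21 + 129 @ $27 = $6,276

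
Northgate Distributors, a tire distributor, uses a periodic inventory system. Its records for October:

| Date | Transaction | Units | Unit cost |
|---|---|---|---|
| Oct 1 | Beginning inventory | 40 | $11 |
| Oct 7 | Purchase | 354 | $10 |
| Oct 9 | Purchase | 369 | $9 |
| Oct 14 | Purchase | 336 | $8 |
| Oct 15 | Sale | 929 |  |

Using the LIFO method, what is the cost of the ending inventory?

Oct 15, 929 sold [LIFO — newest first]: 336 @ $8 + 369 @ $9 + 224 @ $10 = $8,249
Ending inventory: 40 @ $11 + 130 @ $10 = $1,740

Ending inventory = $1,740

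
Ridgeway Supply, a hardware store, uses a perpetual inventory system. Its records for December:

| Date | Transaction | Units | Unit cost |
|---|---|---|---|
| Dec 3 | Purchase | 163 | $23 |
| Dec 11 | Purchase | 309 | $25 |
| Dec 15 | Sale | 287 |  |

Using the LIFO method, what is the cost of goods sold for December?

COGS = $7,175

Dec 15, 287 sold [LIFO — newest first]: 287 @ $25 = $7,175
Ending inventory: 163 @ $23 + 22 @ $25 = $4,299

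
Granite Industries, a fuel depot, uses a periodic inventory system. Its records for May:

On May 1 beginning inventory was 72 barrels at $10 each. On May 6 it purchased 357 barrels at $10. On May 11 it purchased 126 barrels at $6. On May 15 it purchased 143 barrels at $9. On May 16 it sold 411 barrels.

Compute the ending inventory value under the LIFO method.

Ending inventory = $2,870

May 16, 411 sold [LIFO — newest first]: 143 @ $9 + 126 @ $6 + 142 @ $10 = $3,463
Ending inventory: 72 @ $10 + 215 @ $10 = $2,870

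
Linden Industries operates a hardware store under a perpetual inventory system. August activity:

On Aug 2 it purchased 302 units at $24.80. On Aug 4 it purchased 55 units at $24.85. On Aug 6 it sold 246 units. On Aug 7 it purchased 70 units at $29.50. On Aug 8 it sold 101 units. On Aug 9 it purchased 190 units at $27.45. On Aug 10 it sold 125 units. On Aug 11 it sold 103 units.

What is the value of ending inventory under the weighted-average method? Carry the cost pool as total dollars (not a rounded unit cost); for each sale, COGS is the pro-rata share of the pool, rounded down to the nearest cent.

After Aug 2: 302 on hand, pool $7,489.60 (≈ $24.8000 each)
After Aug 4: 357 on hand, pool $8,856.35 (≈ $24.8077 each)
Aug 6, sell 246: 246/357 × $8,856.35 → $6,102.69
After Aug 7: 181 on hand, pool $4,818.66 (≈ $26.6224 each)
Aug 8, sell 101: 101/181 × $4,818.66 → $2,688.86
After Aug 9: 270 on hand, pool $7,345.30 (≈ $27.2048 each)
Aug 10, sell 125: 125/270 × $7,345.30 → $3,400.60
Aug 11, sell 103: 103/145 × $3,944.70 → $2,802.09
Total COGS = $6,102.69 + $2,688.86 + $3,400.60 + $2,802.09 = $14,994.24
Ending inventory (cost pool remaining) = $1,142.61

Ending inventory = $1,142.61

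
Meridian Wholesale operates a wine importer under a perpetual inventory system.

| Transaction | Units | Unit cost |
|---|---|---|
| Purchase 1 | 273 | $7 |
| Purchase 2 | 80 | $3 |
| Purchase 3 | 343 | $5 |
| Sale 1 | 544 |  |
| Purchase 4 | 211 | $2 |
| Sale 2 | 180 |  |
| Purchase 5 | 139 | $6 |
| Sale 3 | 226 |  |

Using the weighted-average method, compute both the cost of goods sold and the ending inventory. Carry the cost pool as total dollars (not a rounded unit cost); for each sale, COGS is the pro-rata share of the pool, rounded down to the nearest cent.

After Purchase 1: 273 on hand, pool $1,911.00 (≈ $7.0000 each)
After Purchase 2: 353 on hand, pool $2,151.00 (≈ $6.0935 each)
After Purchase 3: 696 on hand, pool $3,866.00 (≈ $5.5546 each)
Sale 1, sell 544: 544/696 × $3,866.00 → $3,021.70
After Purchase 4: 363 on hand, pool $1,266.30 (≈ $3.4884 each)
Sale 2, sell 180: 180/363 × $1,266.30 → $627.91
After Purchase 5: 322 on hand, pool $1,472.39 (≈ $4.5726 each)
Sale 3, sell 226: 226/322 × $1,472.39 → $1,033.41
Total COGS = $3,021.70 + $627.91 + $1,033.41 = $4,683.02
Ending inventory (cost pool remaining) = $438.98

COGS = $4,683.02; ending inventory = $438.98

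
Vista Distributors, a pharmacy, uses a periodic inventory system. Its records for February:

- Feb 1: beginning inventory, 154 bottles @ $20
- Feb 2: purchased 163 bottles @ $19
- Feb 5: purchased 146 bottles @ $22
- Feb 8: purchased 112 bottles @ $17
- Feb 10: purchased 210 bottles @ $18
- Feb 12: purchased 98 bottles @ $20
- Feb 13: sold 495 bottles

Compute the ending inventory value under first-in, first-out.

Feb 13, 495 sold [FIFO — oldest first]: 154 @ $20 + 163 @ $19 + 146 @ $22 + 32 @ $17 = $9,933
Ending inventory: 80 @ $17 + 210 @ $18 + 98 @ $20 = $7,100

Ending inventory = $7,100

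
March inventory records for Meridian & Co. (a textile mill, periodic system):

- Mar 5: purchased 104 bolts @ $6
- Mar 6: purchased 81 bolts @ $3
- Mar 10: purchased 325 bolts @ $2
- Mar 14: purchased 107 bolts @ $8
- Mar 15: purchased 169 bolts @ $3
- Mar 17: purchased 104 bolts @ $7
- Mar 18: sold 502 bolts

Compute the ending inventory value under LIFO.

Mar 18, 502 sold [LIFO — newest first]: 104 @ $7 + 169 @ $3 + 107 @ $8 + 122 @ $2 = $2,335
Ending inventory: 104 @ $6 + 81 @ $3 + 203 @ $2 = $1,273
Check: goods available $3,608 = COGS $2,335 + ending $1,273

Ending inventory = $1,273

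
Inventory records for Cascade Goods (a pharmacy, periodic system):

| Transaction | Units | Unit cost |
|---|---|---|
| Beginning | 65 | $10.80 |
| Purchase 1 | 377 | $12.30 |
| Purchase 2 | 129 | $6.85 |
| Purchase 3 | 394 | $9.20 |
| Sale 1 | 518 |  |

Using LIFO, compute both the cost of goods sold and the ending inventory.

COGS = $4,474.20; ending inventory = $5,373.35

Sale 1 (518) [LIFO — newest first]: 394 @ $9.20 + 124 @ $6.85 = $4,474.20
Ending inventory: 65 @ $10.80 + 377 @ $12.30 + 5 @ $6.85 = $5,373.35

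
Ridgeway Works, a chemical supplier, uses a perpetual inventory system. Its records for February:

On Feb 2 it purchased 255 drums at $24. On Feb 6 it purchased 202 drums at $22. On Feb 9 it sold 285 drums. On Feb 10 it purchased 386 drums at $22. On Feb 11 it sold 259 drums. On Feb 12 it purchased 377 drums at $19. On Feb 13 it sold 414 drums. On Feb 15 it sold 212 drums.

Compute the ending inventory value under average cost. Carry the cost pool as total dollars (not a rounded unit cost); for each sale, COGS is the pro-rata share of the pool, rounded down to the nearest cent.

After Feb 2: 255 on hand, pool $6,120.00 (≈ $24.0000 each)
After Feb 6: 457 on hand, pool $10,564.00 (≈ $23.1160 each)
Feb 9, sell 285: 285/457 × $10,564.00 → $6,588.05
After Feb 10: 558 on hand, pool $12,467.95 (≈ $22.3440 each)
Feb 11, sell 259: 259/558 × $12,467.95 → $5,787.09
After Feb 12: 676 on hand, pool $13,843.86 (≈ $20.4791 each)
Feb 13, sell 414: 414/676 × $13,843.86 → $8,478.34
Feb 15, sell 212: 212/262 × $5,365.52 → $4,341.56
Total COGS = $6,588.05 + $5,787.09 + $8,478.34 + $4,341.56 = $25,195.04
Ending inventory (cost pool remaining) = $1,023.96
Check: goods available $26,219.00 = COGS $25,195.04 + ending $1,023.96

Ending inventory = $1,023.96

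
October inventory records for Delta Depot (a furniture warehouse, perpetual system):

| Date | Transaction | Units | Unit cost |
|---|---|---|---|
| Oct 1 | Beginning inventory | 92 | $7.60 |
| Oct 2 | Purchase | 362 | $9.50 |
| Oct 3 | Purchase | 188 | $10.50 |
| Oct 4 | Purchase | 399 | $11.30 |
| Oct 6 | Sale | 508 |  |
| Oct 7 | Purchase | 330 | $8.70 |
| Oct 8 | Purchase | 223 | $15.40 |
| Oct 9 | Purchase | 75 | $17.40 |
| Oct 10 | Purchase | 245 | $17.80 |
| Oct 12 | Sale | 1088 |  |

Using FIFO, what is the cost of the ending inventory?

Ending inventory = $5,631.20

Oct 6, 508 sold [FIFO — oldest first]: 92 @ $7.60 + 362 @ $9.50 + 54 @ $10.50 = $4,705.20
Oct 12, 1088 sold [FIFO — oldest first]: 134 @ $10.50 + 399 @ $11.30 + 330 @ $8.70 + 223 @ $15.40 + 2 @ $17.40 = $12,255.70
Total COGS = $4,705.20 + $12,255.70 = $16,960.90
Ending inventory: 73 @ $17.40 + 245 @ $17.80 = $5,631.20
Check: goods available $22,592.10 = COGS $16,960.90 + ending $5,631.20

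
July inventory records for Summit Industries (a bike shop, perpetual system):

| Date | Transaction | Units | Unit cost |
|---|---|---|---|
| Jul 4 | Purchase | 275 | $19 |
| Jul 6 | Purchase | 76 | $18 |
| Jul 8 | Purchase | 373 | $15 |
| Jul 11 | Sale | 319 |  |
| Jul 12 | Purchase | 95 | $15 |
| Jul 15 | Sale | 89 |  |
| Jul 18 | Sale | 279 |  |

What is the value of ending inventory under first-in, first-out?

Ending inventory = $1,980

Jul 11, 319 sold [FIFO — oldest first]: 275 @ $19 + 44 @ $18 = $6,017
Jul 15, 89 sold [FIFO — oldest first]: 32 @ $18 + 57 @ $15 = $1,431
Jul 18, 279 sold [FIFO — oldest first]: 279 @ $15 = $4,185
Total COGS = $6,017 + $1,431 + $4,185 = $11,633
Ending inventory: 37 @ $15 + 95 @ $15 = $1,980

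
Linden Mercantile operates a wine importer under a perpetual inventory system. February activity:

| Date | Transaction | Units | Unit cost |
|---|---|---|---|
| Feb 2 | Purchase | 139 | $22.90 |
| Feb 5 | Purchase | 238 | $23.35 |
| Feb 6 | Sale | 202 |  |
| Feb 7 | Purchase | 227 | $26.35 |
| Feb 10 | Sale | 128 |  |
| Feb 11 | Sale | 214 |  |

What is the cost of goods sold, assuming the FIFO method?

Feb 6, 202 sold [FIFO — oldest first]: 139 @ $22.90 + 63 @ $23.35 = $4,654.15
Feb 10, 128 sold [FIFO — oldest first]: 128 @ $23.35 = $2,988.80
Feb 11, 214 sold [FIFO — oldest first]: 47 @ $23.35 + 167 @ $26.35 = $5,497.90
Total COGS = $4,654.15 + $2,988.80 + $5,497.90 = $13,140.85
Ending inventory: 60 @ $26.35 = $1,581.00
Check: goods available $14,721.85 = COGS $13,140.85 + ending $1,581.00

COGS = $13,140.85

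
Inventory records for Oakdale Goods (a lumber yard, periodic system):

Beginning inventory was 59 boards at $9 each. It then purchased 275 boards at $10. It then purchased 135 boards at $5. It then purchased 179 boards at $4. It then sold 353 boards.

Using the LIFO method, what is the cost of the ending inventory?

Sale 1 (353) [LIFO — newest first]: 179 @ $4 + 135 @ $5 + 39 @ $10 = $1,781
Ending inventory: 59 @ $9 + 236 @ $10 = $2,891

Ending inventory = $2,891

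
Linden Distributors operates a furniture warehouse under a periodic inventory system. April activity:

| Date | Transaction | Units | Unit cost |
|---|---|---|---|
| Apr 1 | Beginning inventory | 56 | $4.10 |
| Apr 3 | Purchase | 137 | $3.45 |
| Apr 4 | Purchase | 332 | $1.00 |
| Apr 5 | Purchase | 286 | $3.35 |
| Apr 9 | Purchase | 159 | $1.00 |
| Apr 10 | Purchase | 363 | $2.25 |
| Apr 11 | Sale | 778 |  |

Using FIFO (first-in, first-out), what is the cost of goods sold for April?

COGS = $1,881.80

Apr 11, 778 sold [FIFO — oldest first]: 56 @ $4.10 + 137 @ $3.45 + 332 @ $1.00 + 253 @ $3.35 = $1,881.80
Ending inventory: 33 @ $3.35 + 159 @ $1.00 + 363 @ $2.25 = $1,086.30
Check: goods available $2,968.10 = COGS $1,881.80 + ending $1,086.30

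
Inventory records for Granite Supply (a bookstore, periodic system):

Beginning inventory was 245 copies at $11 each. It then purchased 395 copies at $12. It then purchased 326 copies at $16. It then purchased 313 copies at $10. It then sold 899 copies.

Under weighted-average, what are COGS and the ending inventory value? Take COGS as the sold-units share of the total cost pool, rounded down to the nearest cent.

COGS = $11,092.35; ending inventory = $4,688.65

Sale 1, sell 899: 899/1279 × $15,781.00 → $11,092.35
Ending inventory (cost pool remaining) = $4,688.65
Check: goods available $15,781.00 = COGS $11,092.35 + ending $4,688.65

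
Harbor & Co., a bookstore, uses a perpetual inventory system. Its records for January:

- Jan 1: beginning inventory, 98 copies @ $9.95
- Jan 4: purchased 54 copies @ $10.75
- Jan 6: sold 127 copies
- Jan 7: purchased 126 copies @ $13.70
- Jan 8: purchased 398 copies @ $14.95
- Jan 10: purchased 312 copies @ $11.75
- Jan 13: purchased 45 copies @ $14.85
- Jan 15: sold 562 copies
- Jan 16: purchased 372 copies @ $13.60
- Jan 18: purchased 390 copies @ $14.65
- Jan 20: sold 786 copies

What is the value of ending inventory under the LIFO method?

Ending inventory = $4,501.50

Jan 6, 127 sold [LIFO — newest first]: 54 @ $10.75 + 73 @ $9.95 = $1,306.85
Jan 15, 562 sold [LIFO — newest first]: 45 @ $14.85 + 312 @ $11.75 + 205 @ $14.95 = $7,399.00
Jan 20, 786 sold [LIFO — newest first]: 390 @ $14.65 + 372 @ $13.60 + 24 @ $14.95 = $11,131.50
Total COGS = $1,306.85 + $7,399.00 + $11,131.50 = $19,837.35
Ending inventory: 25 @ $9.95 + 126 @ $13.70 + 169 @ $14.95 = $4,501.50
Check: goods available $24,338.85 = COGS $19,837.35 + ending $4,501.50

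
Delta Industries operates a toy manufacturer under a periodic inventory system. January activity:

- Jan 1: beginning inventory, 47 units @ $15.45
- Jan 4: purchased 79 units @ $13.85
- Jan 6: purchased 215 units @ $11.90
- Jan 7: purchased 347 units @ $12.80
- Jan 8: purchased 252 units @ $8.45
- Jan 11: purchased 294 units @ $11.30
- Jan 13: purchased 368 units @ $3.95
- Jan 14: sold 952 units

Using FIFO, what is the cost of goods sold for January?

Jan 14, 952 sold [FIFO — oldest first]: 47 @ $15.45 + 79 @ $13.85 + 215 @ $11.90 + 347 @ $12.80 + 252 @ $8.45 + 12 @ $11.30 = $11,085.40
Ending inventory: 282 @ $11.30 + 368 @ $3.95 = $4,640.20
Check: goods available $15,725.60 = COGS $11,085.40 + ending $4,640.20

COGS = $11,085.40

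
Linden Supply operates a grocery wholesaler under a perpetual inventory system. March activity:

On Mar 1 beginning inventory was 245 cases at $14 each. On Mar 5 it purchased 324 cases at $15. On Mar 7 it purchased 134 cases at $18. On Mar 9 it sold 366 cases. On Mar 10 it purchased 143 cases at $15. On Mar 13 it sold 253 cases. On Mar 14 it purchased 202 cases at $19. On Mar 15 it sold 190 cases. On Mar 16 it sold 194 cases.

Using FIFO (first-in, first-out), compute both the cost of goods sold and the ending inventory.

COGS = $15,830; ending inventory = $855

Mar 9, 366 sold [FIFO — oldest first]: 245 @ $14 + 121 @ $15 = $5,245
Mar 13, 253 sold [FIFO — oldest first]: 203 @ $15 + 50 @ $18 = $3,945
Mar 15, 190 sold [FIFO — oldest first]: 84 @ $18 + 106 @ $15 = $3,102
Mar 16, 194 sold [FIFO — oldest first]: 37 @ $15 + 157 @ $19 = $3,538
Total COGS = $5,245 + $3,945 + $3,102 + $3,538 = $15,830
Ending inventory: 45 @ $19 = $855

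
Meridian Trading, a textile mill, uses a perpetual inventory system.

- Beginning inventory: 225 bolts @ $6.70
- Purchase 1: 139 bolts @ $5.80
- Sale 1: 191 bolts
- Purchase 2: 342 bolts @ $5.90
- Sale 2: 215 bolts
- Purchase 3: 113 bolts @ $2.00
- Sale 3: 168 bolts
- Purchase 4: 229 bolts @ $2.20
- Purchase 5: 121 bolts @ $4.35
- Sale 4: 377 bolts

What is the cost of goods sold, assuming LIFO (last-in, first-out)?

Sale 1 (191) [LIFO — newest first]: 139 @ $5.80 + 52 @ $6.70 = $1,154.60
Sale 2 (215) [LIFO — newest first]: 215 @ $5.90 = $1,268.50
Sale 3 (168) [LIFO — newest first]: 113 @ $2.00 + 55 @ $5.90 = $550.50
Sale 4 (377) [LIFO — newest first]: 121 @ $4.35 + 229 @ $2.20 + 27 @ $5.90 = $1,189.45
Total COGS = $1,154.60 + $1,268.50 + $550.50 + $1,189.45 = $4,163.05
Ending inventory: 173 @ $6.70 + 45 @ $5.90 = $1,424.60

COGS = $4,163.05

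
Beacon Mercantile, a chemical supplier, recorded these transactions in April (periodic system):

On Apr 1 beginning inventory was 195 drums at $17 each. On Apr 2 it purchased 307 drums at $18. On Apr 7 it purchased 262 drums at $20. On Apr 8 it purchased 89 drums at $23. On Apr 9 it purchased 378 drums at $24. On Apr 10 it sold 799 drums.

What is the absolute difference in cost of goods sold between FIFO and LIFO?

$2,733

FIFO COGS: 195 @ $17 + 307 @ $18 + 262 @ $20 + 35 @ $23 = $14,886
LIFO COGS: 378 @ $24 + 89 @ $23 + 262 @ $20 + 70 @ $18 = $17,619
Difference = |$14,886 − $17,619| = $2,733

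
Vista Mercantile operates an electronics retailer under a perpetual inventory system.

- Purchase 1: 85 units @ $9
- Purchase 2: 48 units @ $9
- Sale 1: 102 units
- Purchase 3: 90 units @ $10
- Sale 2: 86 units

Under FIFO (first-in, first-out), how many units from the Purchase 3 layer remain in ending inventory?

35

Sale 1 (102) [FIFO — oldest first]: 85 @ $9 + 17 @ $9 = $918
Sale 2 (86) [FIFO — oldest first]: 31 @ $9 + 55 @ $10 = $829
Total COGS = $918 + $829 = $1,747
Ending inventory: 35 @ $10 = $350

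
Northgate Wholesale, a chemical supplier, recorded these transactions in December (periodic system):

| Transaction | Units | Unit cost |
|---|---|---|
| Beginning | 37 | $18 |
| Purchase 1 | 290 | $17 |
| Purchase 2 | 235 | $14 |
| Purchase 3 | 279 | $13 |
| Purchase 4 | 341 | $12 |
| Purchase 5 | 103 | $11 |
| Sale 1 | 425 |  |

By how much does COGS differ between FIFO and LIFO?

FIFO COGS: 37 @ $18 + 290 @ $17 + 98 @ $14 = $6,968
LIFO COGS: 103 @ $11 + 322 @ $12 = $4,997
Difference = |$6,968 − $4,997| = $1,971

$1,971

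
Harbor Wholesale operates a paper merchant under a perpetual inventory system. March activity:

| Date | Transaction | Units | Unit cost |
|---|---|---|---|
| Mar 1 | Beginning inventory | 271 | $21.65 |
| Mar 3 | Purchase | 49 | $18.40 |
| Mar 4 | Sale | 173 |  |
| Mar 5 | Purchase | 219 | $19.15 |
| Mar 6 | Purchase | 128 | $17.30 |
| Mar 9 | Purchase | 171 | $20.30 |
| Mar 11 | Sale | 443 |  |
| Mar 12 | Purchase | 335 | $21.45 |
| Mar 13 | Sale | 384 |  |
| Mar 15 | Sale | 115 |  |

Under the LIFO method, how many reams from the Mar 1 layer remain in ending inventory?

Mar 4, 173 sold [LIFO — newest first]: 49 @ $18.40 + 124 @ $21.65 = $3,586.20
Mar 11, 443 sold [LIFO — newest first]: 171 @ $20.30 + 128 @ $17.30 + 144 @ $19.15 = $8,443.30
Mar 13, 384 sold [LIFO — newest first]: 335 @ $21.45 + 49 @ $19.15 = $8,124.10
Mar 15, 115 sold [LIFO — newest first]: 26 @ $19.15 + 89 @ $21.65 = $2,424.75
Total COGS = $3,586.20 + $8,443.30 + $8,124.10 + $2,424.75 = $22,578.35
Ending inventory: 58 @ $21.65 = $1,255.70
Check: goods available $23,834.05 = COGS $22,578.35 + ending $1,255.70

58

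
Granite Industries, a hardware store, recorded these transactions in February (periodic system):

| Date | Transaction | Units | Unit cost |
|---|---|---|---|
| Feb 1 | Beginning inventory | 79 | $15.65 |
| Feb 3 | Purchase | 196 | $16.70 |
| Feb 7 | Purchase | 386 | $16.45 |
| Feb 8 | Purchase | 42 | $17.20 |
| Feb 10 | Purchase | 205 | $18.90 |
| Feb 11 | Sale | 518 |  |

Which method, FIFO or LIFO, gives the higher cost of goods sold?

FIFO COGS: 79 @ $15.65 + 196 @ $16.70 + 243 @ $16.45 = $8,506.90
LIFO COGS: 205 @ $18.90 + 42 @ $17.20 + 271 @ $16.45 = $9,054.85

LIFO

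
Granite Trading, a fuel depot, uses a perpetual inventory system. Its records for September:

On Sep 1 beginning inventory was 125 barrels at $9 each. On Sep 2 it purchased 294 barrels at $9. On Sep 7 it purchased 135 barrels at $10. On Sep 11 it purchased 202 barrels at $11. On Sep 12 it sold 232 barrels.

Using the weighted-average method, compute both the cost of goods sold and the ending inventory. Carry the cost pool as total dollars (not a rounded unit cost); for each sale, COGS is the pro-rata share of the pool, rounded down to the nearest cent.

COGS = $2,253.40; ending inventory = $5,089.60

After Sep 1: 125 on hand, pool $1,125.00 (≈ $9.0000 each)
After Sep 2: 419 on hand, pool $3,771.00 (≈ $9.0000 each)
After Sep 7: 554 on hand, pool $5,121.00 (≈ $9.2437 each)
After Sep 11: 756 on hand, pool $7,343.00 (≈ $9.7130 each)
Sep 12, sell 232: 232/756 × $7,343.00 → $2,253.40
Ending inventory (cost pool remaining) = $5,089.60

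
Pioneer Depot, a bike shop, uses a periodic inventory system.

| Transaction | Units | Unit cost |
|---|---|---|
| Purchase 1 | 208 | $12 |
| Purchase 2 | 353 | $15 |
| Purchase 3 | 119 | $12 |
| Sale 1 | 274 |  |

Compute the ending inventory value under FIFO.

Sale 1 (274) [FIFO — oldest first]: 208 @ $12 + 66 @ $15 = $3,486
Ending inventory: 287 @ $15 + 119 @ $12 = $5,733
Check: goods available $9,219 = COGS $3,486 + ending $5,733

Ending inventory = $5,733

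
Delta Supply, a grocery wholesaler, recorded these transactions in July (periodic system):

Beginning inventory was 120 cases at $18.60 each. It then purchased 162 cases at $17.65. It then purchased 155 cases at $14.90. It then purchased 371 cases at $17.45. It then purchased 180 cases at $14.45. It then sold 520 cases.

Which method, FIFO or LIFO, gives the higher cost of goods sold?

FIFO

FIFO COGS: 120 @ $18.60 + 162 @ $17.65 + 155 @ $14.90 + 83 @ $17.45 = $8,849.15
LIFO COGS: 180 @ $14.45 + 340 @ $17.45 = $8,534.00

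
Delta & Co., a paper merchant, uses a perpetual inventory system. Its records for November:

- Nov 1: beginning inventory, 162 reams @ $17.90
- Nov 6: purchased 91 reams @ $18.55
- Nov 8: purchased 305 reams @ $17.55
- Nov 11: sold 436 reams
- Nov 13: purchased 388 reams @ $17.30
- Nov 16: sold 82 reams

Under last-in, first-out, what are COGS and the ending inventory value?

Nov 11, 436 sold [LIFO — newest first]: 305 @ $17.55 + 91 @ $18.55 + 40 @ $17.90 = $7,756.80
Nov 16, 82 sold [LIFO — newest first]: 82 @ $17.30 = $1,418.60
Total COGS = $7,756.80 + $1,418.60 = $9,175.40
Ending inventory: 122 @ $17.90 + 306 @ $17.30 = $7,477.60

COGS = $9,175.40; ending inventory = $7,477.60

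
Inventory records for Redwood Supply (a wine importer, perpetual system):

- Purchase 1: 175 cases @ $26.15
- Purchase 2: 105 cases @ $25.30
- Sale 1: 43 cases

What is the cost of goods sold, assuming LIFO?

COGS = $1,087.90

Sale 1 (43) [LIFO — newest first]: 43 @ $25.30 = $1,087.90
Ending inventory: 175 @ $26.15 + 62 @ $25.30 = $6,144.85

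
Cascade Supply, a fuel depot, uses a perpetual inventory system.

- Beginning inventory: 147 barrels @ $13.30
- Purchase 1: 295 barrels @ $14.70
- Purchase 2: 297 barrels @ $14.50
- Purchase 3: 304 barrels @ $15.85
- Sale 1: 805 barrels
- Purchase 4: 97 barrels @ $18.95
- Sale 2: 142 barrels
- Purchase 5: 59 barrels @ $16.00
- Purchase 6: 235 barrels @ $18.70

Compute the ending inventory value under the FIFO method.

Ending inventory = $8,698.25

Sale 1 (805) [FIFO — oldest first]: 147 @ $13.30 + 295 @ $14.70 + 297 @ $14.50 + 66 @ $15.85 = $11,644.20
Sale 2 (142) [FIFO — oldest first]: 142 @ $15.85 = $2,250.70
Total COGS = $11,644.20 + $2,250.70 = $13,894.90
Ending inventory: 96 @ $15.85 + 97 @ $18.95 + 59 @ $16.00 + 235 @ $18.70 = $8,698.25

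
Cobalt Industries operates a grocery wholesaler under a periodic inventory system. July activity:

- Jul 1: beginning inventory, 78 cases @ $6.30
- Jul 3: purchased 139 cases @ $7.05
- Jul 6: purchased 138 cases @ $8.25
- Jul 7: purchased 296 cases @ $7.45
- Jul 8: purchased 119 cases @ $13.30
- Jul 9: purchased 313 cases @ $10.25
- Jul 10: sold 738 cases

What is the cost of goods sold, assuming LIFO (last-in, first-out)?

COGS = $7,078.65

Jul 10, 738 sold [LIFO — newest first]: 313 @ $10.25 + 119 @ $13.30 + 296 @ $7.45 + 10 @ $8.25 = $7,078.65
Ending inventory: 78 @ $6.30 + 139 @ $7.05 + 128 @ $8.25 = $2,527.35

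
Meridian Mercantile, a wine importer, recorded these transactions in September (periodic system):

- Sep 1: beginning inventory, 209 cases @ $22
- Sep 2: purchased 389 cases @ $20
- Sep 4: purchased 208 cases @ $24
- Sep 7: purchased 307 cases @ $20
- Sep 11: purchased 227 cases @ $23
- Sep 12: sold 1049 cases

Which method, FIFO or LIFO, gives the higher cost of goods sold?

LIFO

FIFO COGS: 209 @ $22 + 389 @ $20 + 208 @ $24 + 243 @ $20 = $22,230
LIFO COGS: 227 @ $23 + 307 @ $20 + 208 @ $24 + 307 @ $20 = $22,493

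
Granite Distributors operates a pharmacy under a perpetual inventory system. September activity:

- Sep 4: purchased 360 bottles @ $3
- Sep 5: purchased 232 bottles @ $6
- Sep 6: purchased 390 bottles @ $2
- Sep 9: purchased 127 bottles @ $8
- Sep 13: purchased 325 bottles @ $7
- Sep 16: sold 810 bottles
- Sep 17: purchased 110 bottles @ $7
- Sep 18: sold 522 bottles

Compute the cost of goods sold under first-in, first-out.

COGS = $5,829

Sep 16, 810 sold [FIFO — oldest first]: 360 @ $3 + 232 @ $6 + 218 @ $2 = $2,908
Sep 18, 522 sold [FIFO — oldest first]: 172 @ $2 + 127 @ $8 + 223 @ $7 = $2,921
Total COGS = $2,908 + $2,921 = $5,829
Ending inventory: 102 @ $7 + 110 @ $7 = $1,484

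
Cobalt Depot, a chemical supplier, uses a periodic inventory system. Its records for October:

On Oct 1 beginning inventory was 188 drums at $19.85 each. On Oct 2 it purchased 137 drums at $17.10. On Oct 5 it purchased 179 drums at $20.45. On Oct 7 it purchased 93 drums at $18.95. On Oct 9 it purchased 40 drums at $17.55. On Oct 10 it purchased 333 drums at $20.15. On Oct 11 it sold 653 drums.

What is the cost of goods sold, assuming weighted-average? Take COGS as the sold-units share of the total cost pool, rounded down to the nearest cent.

COGS = $12,729.69

Oct 11, sell 653: 653/970 × $18,909.35 → $12,729.69
Ending inventory (cost pool remaining) = $6,179.66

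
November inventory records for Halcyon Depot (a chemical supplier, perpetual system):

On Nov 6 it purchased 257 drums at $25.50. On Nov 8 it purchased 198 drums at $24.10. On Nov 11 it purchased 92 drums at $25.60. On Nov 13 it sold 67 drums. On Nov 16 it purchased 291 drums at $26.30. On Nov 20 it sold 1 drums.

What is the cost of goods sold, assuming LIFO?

Nov 13, 67 sold [LIFO — newest first]: 67 @ $25.60 = $1,715.20
Nov 20, 1 sold [LIFO — newest first]: 1 @ $26.30 = $26.30
Total COGS = $1,715.20 + $26.30 = $1,741.50
Ending inventory: 257 @ $25.50 + 198 @ $24.10 + 25 @ $25.60 + 290 @ $26.30 = $19,592.30

COGS = $1,741.50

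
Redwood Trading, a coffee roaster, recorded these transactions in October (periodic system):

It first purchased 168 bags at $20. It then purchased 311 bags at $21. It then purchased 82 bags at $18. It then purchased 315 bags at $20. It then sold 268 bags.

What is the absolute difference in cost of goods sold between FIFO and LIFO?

FIFO COGS: 168 @ $20 + 100 @ $21 = $5,460
LIFO COGS: 268 @ $20 = $5,360
Difference = |$5,460 − $5,360| = $100

$100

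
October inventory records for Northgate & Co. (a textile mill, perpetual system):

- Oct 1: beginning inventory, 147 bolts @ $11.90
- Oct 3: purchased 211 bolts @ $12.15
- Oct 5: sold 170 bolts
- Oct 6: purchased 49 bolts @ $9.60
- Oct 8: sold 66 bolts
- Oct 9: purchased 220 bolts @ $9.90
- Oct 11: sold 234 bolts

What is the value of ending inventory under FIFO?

Oct 5, 170 sold [FIFO — oldest first]: 147 @ $11.90 + 23 @ $12.15 = $2,028.75
Oct 8, 66 sold [FIFO — oldest first]: 66 @ $12.15 = $801.90
Oct 11, 234 sold [FIFO — oldest first]: 122 @ $12.15 + 49 @ $9.60 + 63 @ $9.90 = $2,576.40
Total COGS = $2,028.75 + $801.90 + $2,576.40 = $5,407.05
Ending inventory: 157 @ $9.90 = $1,554.30

Ending inventory = $1,554.30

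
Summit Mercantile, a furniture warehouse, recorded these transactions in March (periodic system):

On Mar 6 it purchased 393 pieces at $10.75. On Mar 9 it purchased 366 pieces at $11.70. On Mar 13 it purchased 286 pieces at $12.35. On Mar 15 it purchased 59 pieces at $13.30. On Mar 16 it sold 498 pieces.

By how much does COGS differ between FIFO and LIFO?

FIFO COGS: 393 @ $10.75 + 105 @ $11.70 = $5,453.25
LIFO COGS: 59 @ $13.30 + 286 @ $12.35 + 153 @ $11.70 = $6,106.90
Difference = |$5,453.25 − $6,106.90| = $653.65

$653.65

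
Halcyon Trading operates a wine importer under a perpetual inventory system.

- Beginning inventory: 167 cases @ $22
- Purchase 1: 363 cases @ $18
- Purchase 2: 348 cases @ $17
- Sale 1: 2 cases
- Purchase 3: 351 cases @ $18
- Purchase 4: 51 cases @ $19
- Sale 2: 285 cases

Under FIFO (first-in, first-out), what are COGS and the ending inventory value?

Sale 1 (2) [FIFO — oldest first]: 2 @ $22 = $44
Sale 2 (285) [FIFO — oldest first]: 165 @ $22 + 120 @ $18 = $5,790
Total COGS = $44 + $5,790 = $5,834
Ending inventory: 243 @ $18 + 348 @ $17 + 351 @ $18 + 51 @ $19 = $17,577
Check: goods available $23,411 = COGS $5,834 + ending $17,577

COGS = $5,834; ending inventory = $17,577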